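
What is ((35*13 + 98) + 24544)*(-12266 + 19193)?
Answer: 173846919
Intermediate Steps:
((35*13 + 98) + 24544)*(-12266 + 19193) = ((455 + 98) + 24544)*6927 = (553 + 24544)*6927 = 25097*6927 = 173846919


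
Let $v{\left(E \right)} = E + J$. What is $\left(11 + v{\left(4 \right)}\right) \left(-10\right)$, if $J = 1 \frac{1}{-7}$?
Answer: $- \frac{1040}{7} \approx -148.57$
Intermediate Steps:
$J = - \frac{1}{7}$ ($J = 1 \left(- \frac{1}{7}\right) = - \frac{1}{7} \approx -0.14286$)
$v{\left(E \right)} = - \frac{1}{7} + E$ ($v{\left(E \right)} = E - \frac{1}{7} = - \frac{1}{7} + E$)
$\left(11 + v{\left(4 \right)}\right) \left(-10\right) = \left(11 + \left(- \frac{1}{7} + 4\right)\right) \left(-10\right) = \left(11 + \frac{27}{7}\right) \left(-10\right) = \frac{104}{7} \left(-10\right) = - \frac{1040}{7}$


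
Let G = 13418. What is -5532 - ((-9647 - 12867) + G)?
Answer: 3564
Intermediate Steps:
-5532 - ((-9647 - 12867) + G) = -5532 - ((-9647 - 12867) + 13418) = -5532 - (-22514 + 13418) = -5532 - 1*(-9096) = -5532 + 9096 = 3564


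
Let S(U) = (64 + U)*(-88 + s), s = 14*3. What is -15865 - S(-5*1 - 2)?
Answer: -13243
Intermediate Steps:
s = 42
S(U) = -2944 - 46*U (S(U) = (64 + U)*(-88 + 42) = (64 + U)*(-46) = -2944 - 46*U)
-15865 - S(-5*1 - 2) = -15865 - (-2944 - 46*(-5*1 - 2)) = -15865 - (-2944 - 46*(-5 - 2)) = -15865 - (-2944 - 46*(-7)) = -15865 - (-2944 + 322) = -15865 - 1*(-2622) = -15865 + 2622 = -13243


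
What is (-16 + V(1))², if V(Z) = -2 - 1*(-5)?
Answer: 169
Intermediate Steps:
V(Z) = 3 (V(Z) = -2 + 5 = 3)
(-16 + V(1))² = (-16 + 3)² = (-13)² = 169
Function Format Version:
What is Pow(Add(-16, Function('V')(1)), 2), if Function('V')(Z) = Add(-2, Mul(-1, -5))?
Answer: 169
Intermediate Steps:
Function('V')(Z) = 3 (Function('V')(Z) = Add(-2, 5) = 3)
Pow(Add(-16, Function('V')(1)), 2) = Pow(Add(-16, 3), 2) = Pow(-13, 2) = 169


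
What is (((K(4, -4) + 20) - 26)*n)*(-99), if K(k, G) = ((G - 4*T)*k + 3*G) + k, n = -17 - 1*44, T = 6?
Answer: -760914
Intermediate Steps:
n = -61 (n = -17 - 44 = -61)
K(k, G) = k + 3*G + k*(-24 + G) (K(k, G) = ((G - 4*6)*k + 3*G) + k = ((G - 24)*k + 3*G) + k = ((-24 + G)*k + 3*G) + k = (k*(-24 + G) + 3*G) + k = (3*G + k*(-24 + G)) + k = k + 3*G + k*(-24 + G))
(((K(4, -4) + 20) - 26)*n)*(-99) = ((((-23*4 + 3*(-4) - 4*4) + 20) - 26)*(-61))*(-99) = ((((-92 - 12 - 16) + 20) - 26)*(-61))*(-99) = (((-120 + 20) - 26)*(-61))*(-99) = ((-100 - 26)*(-61))*(-99) = -126*(-61)*(-99) = 7686*(-99) = -760914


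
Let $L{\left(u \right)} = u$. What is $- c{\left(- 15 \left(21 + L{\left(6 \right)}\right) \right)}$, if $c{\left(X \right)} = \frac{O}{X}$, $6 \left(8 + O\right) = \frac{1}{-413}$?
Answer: $- \frac{3965}{200718} \approx -0.019754$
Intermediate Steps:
$O = - \frac{19825}{2478}$ ($O = -8 + \frac{1}{6 \left(-413\right)} = -8 + \frac{1}{6} \left(- \frac{1}{413}\right) = -8 - \frac{1}{2478} = - \frac{19825}{2478} \approx -8.0004$)
$c{\left(X \right)} = - \frac{19825}{2478 X}$
$- c{\left(- 15 \left(21 + L{\left(6 \right)}\right) \right)} = - \frac{-19825}{2478 \left(- 15 \left(21 + 6\right)\right)} = - \frac{-19825}{2478 \left(\left(-15\right) 27\right)} = - \frac{-19825}{2478 \left(-405\right)} = - \frac{\left(-19825\right) \left(-1\right)}{2478 \cdot 405} = \left(-1\right) \frac{3965}{200718} = - \frac{3965}{200718}$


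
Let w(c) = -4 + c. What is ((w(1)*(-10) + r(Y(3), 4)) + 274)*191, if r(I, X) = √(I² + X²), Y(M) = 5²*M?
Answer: 58064 + 191*√5641 ≈ 72409.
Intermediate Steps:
Y(M) = 25*M
((w(1)*(-10) + r(Y(3), 4)) + 274)*191 = (((-4 + 1)*(-10) + √((25*3)² + 4²)) + 274)*191 = ((-3*(-10) + √(75² + 16)) + 274)*191 = ((30 + √(5625 + 16)) + 274)*191 = ((30 + √5641) + 274)*191 = (304 + √5641)*191 = 58064 + 191*√5641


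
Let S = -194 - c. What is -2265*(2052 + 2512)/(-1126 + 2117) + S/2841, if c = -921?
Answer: -29368003403/2815431 ≈ -10431.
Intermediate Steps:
S = 727 (S = -194 - 1*(-921) = -194 + 921 = 727)
-2265*(2052 + 2512)/(-1126 + 2117) + S/2841 = -2265*(2052 + 2512)/(-1126 + 2117) + 727/2841 = -2265/(991/4564) + 727*(1/2841) = -2265/(991*(1/4564)) + 727/2841 = -2265/991/4564 + 727/2841 = -2265*4564/991 + 727/2841 = -10337460/991 + 727/2841 = -29368003403/2815431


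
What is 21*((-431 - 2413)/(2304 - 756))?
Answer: -1659/43 ≈ -38.581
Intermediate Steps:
21*((-431 - 2413)/(2304 - 756)) = 21*(-2844/1548) = 21*(-2844*1/1548) = 21*(-79/43) = -1659/43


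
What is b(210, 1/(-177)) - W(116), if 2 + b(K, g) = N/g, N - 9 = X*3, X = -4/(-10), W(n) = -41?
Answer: -8832/5 ≈ -1766.4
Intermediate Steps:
X = ⅖ (X = -4*(-⅒) = ⅖ ≈ 0.40000)
N = 51/5 (N = 9 + (⅖)*3 = 9 + 6/5 = 51/5 ≈ 10.200)
b(K, g) = -2 + 51/(5*g)
b(210, 1/(-177)) - W(116) = (-2 + 51/(5*(1/(-177)))) - 1*(-41) = (-2 + 51/(5*(-1/177))) + 41 = (-2 + (51/5)*(-177)) + 41 = (-2 - 9027/5) + 41 = -9037/5 + 41 = -8832/5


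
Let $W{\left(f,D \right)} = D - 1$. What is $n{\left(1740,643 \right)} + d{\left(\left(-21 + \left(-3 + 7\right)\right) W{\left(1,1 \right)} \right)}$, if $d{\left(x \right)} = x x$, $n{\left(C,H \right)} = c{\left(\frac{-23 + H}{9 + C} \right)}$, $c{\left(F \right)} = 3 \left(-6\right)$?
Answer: $-18$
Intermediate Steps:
$c{\left(F \right)} = -18$
$n{\left(C,H \right)} = -18$
$W{\left(f,D \right)} = -1 + D$ ($W{\left(f,D \right)} = D - 1 = -1 + D$)
$d{\left(x \right)} = x^{2}$
$n{\left(1740,643 \right)} + d{\left(\left(-21 + \left(-3 + 7\right)\right) W{\left(1,1 \right)} \right)} = -18 + \left(\left(-21 + \left(-3 + 7\right)\right) \left(-1 + 1\right)\right)^{2} = -18 + \left(\left(-21 + 4\right) 0\right)^{2} = -18 + \left(\left(-17\right) 0\right)^{2} = -18 + 0^{2} = -18 + 0 = -18$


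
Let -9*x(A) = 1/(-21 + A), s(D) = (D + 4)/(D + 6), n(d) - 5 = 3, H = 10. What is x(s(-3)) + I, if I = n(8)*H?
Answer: 14881/186 ≈ 80.005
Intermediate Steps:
n(d) = 8 (n(d) = 5 + 3 = 8)
s(D) = (4 + D)/(6 + D)
x(A) = -1/(9*(-21 + A))
I = 80 (I = 8*10 = 80)
x(s(-3)) + I = -1/(-189 + 9*((4 - 3)/(6 - 3))) + 80 = -1/(-189 + 9*(1/3)) + 80 = -1/(-189 + 9*((⅓)*1)) + 80 = -1/(-189 + 9*(⅓)) + 80 = -1/(-189 + 3) + 80 = -1/(-186) + 80 = -1*(-1/186) + 80 = 1/186 + 80 = 14881/186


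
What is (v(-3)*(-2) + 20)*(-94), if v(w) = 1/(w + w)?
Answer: -5734/3 ≈ -1911.3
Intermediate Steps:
v(w) = 1/(2*w)
(v(-3)*(-2) + 20)*(-94) = (((½)/(-3))*(-2) + 20)*(-94) = (((½)*(-⅓))*(-2) + 20)*(-94) = (-⅙*(-2) + 20)*(-94) = (⅓ + 20)*(-94) = (61/3)*(-94) = -5734/3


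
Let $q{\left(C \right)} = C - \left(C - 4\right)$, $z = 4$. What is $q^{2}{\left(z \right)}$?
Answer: $16$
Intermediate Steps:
$q{\left(C \right)} = 4$ ($q{\left(C \right)} = C - \left(-4 + C\right) = 4$)
$q^{2}{\left(z \right)} = 4^{2} = 16$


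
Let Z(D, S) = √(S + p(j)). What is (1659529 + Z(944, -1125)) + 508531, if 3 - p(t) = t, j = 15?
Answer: 2168060 + I*√1137 ≈ 2.1681e+6 + 33.719*I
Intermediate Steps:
p(t) = 3 - t
Z(D, S) = √(-12 + S) (Z(D, S) = √(S + (3 - 1*15)) = √(S + (3 - 15)) = √(S - 12) = √(-12 + S))
(1659529 + Z(944, -1125)) + 508531 = (1659529 + √(-12 - 1125)) + 508531 = (1659529 + √(-1137)) + 508531 = (1659529 + I*√1137) + 508531 = 2168060 + I*√1137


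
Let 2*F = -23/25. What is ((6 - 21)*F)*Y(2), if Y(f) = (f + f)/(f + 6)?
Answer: 69/20 ≈ 3.4500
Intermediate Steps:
Y(f) = 2*f/(6 + f) (Y(f) = (2*f)/(6 + f) = 2*f/(6 + f))
F = -23/50 (F = (-23/25)/2 = (-23*1/25)/2 = (½)*(-23/25) = -23/50 ≈ -0.46000)
((6 - 21)*F)*Y(2) = ((6 - 21)*(-23/50))*(2*2/(6 + 2)) = (-15*(-23/50))*(2*2/8) = 69*(2*2*(⅛))/10 = (69/10)*(½) = 69/20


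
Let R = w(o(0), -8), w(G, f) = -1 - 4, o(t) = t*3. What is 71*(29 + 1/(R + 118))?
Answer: 232738/113 ≈ 2059.6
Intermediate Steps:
o(t) = 3*t
w(G, f) = -5
R = -5
71*(29 + 1/(R + 118)) = 71*(29 + 1/(-5 + 118)) = 71*(29 + 1/113) = 71*(3278/113) = 232738/113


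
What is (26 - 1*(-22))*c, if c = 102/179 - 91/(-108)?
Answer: 109220/1611 ≈ 67.796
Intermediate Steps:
c = 27305/19332 (c = 102*(1/179) - 91*(-1/108) = 102/179 + 91/108 = 27305/19332 ≈ 1.4124)
(26 - 1*(-22))*c = (26 - 1*(-22))*(27305/19332) = (26 + 22)*(27305/19332) = 48*(27305/19332) = 109220/1611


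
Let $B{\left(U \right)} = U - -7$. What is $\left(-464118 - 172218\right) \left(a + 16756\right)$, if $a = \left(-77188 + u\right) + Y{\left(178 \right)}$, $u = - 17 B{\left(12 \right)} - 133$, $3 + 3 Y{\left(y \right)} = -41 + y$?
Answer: $38716803360$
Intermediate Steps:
$B{\left(U \right)} = 7 + U$ ($B{\left(U \right)} = U + 7 = 7 + U$)
$Y{\left(y \right)} = - \frac{44}{3} + \frac{y}{3}$ ($Y{\left(y \right)} = -1 + \frac{-41 + y}{3} = -1 + \left(- \frac{41}{3} + \frac{y}{3}\right) = - \frac{44}{3} + \frac{y}{3}$)
$u = -456$ ($u = - 17 \left(7 + 12\right) - 133 = \left(-17\right) 19 - 133 = -323 - 133 = -456$)
$a = - \frac{232798}{3}$ ($a = \left(-77188 - 456\right) + \left(- \frac{44}{3} + \frac{1}{3} \cdot 178\right) = -77644 + \left(- \frac{44}{3} + \frac{178}{3}\right) = -77644 + \frac{134}{3} = - \frac{232798}{3} \approx -77599.0$)
$\left(-464118 - 172218\right) \left(a + 16756\right) = \left(-464118 - 172218\right) \left(- \frac{232798}{3} + 16756\right) = \left(-636336\right) \left(- \frac{182530}{3}\right) = 38716803360$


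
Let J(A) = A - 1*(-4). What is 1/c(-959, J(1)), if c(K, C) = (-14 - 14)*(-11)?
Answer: 1/308 ≈ 0.0032468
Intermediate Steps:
J(A) = 4 + A (J(A) = A + 4 = 4 + A)
c(K, C) = 308 (c(K, C) = -28*(-11) = 308)
1/c(-959, J(1)) = 1/308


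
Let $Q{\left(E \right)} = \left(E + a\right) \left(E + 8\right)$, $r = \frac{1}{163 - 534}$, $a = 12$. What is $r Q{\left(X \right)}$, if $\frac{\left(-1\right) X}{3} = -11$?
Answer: $- \frac{1845}{371} \approx -4.973$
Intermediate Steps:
$X = 33$ ($X = \left(-3\right) \left(-11\right) = 33$)
$r = - \frac{1}{371}$ ($r = \frac{1}{-371} = - \frac{1}{371} \approx -0.0026954$)
$Q{\left(E \right)} = \left(8 + E\right) \left(12 + E\right)$ ($Q{\left(E \right)} = \left(E + 12\right) \left(E + 8\right) = \left(12 + E\right) \left(8 + E\right) = \left(8 + E\right) \left(12 + E\right)$)
$r Q{\left(X \right)} = - \frac{96 + 33^{2} + 20 \cdot 33}{371} = - \frac{96 + 1089 + 660}{371} = \left(- \frac{1}{371}\right) 1845 = - \frac{1845}{371}$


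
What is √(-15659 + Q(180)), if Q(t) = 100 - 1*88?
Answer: I*√15647 ≈ 125.09*I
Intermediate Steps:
Q(t) = 12 (Q(t) = 100 - 88 = 12)
√(-15659 + Q(180)) = √(-15659 + 12) = √(-15647) = I*√15647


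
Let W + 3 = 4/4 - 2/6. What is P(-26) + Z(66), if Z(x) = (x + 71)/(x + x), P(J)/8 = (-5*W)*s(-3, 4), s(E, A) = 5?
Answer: 20579/44 ≈ 467.70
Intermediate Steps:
W = -7/3 (W = -3 + (4/4 - 2/6) = -3 + (4*(¼) - 2*⅙) = -3 + (1 - ⅓) = -3 + ⅔ = -7/3 ≈ -2.3333)
P(J) = 1400/3 (P(J) = 8*(-5*(-7/3)*5) = 8*((35/3)*5) = 8*(175/3) = 1400/3)
Z(x) = (71 + x)/(2*x) (Z(x) = (71 + x)/((2*x)) = (71 + x)*(1/(2*x)) = (71 + x)/(2*x))
P(-26) + Z(66) = 1400/3 + (½)*(71 + 66)/66 = 1400/3 + (½)*(1/66)*137 = 1400/3 + 137/132 = 20579/44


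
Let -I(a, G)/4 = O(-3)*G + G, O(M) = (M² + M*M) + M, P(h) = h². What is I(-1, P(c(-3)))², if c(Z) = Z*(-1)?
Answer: 331776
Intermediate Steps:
c(Z) = -Z
O(M) = M + 2*M² (O(M) = (M² + M²) + M = 2*M² + M = M + 2*M²)
I(a, G) = -64*G (I(a, G) = -4*((-3*(1 + 2*(-3)))*G + G) = -4*((-3*(1 - 6))*G + G) = -4*((-3*(-5))*G + G) = -4*(15*G + G) = -64*G)
I(-1, P(c(-3)))² = (-64*(-1*(-3))²)² = (-64*3²)² = (-64*9)² = (-576)² = 331776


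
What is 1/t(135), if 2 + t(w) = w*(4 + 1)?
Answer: 1/673 ≈ 0.0014859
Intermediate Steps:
t(w) = -2 + 5*w (t(w) = -2 + w*(4 + 1) = -2 + w*5 = -2 + 5*w)
1/t(135) = 1/(-2 + 5*135) = 1/(-2 + 675) = 1/673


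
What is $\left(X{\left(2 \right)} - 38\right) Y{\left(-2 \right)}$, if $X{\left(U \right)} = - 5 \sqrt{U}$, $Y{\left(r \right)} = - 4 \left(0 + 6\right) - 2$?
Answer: $988 + 130 \sqrt{2} \approx 1171.8$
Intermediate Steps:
$Y{\left(r \right)} = -26$ ($Y{\left(r \right)} = \left(-4\right) 6 - 2 = -24 - 2 = -26$)
$\left(X{\left(2 \right)} - 38\right) Y{\left(-2 \right)} = \left(- 5 \sqrt{2} - 38\right) \left(-26\right) = \left(-38 - 5 \sqrt{2}\right) \left(-26\right) = 988 + 130 \sqrt{2}$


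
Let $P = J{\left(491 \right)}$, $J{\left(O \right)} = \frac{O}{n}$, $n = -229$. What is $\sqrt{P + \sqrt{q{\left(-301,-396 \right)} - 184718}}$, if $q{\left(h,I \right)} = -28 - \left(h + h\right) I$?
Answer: $\frac{\sqrt{-112439 + 52441 i \sqrt{423138}}}{229} \approx 18.005 + 18.064 i$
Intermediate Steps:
$q{\left(h,I \right)} = -28 - 2 I h$ ($q{\left(h,I \right)} = -28 - 2 h I = -28 - 2 I h$)
$J{\left(O \right)} = - \frac{O}{229}$ ($J{\left(O \right)} = \frac{O}{-229} = O \left(- \frac{1}{229}\right) = - \frac{O}{229}$)
$P = - \frac{491}{229}$ ($P = \left(- \frac{1}{229}\right) 491 = - \frac{491}{229} \approx -2.1441$)
$\sqrt{P + \sqrt{q{\left(-301,-396 \right)} - 184718}} = \sqrt{- \frac{491}{229} + \sqrt{\left(-28 - \left(-792\right) \left(-301\right)\right) - 184718}} = \sqrt{- \frac{491}{229} + \sqrt{\left(-28 - 238392\right) - 184718}} = \sqrt{- \frac{491}{229} + \sqrt{-238420 - 184718}} = \sqrt{- \frac{491}{229} + \sqrt{-423138}} = \sqrt{- \frac{491}{229} + i \sqrt{423138}}$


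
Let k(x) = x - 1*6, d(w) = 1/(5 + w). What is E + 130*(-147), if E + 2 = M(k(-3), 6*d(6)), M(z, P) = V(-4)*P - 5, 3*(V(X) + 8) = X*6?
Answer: -210383/11 ≈ -19126.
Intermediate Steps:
V(X) = -8 + 2*X (V(X) = -8 + (X*6)/3 = -8 + (6*X)/3 = -8 + 2*X)
k(x) = -6 + x (k(x) = x - 6 = -6 + x)
M(z, P) = -5 - 16*P (M(z, P) = (-8 + 2*(-4))*P - 5 = (-8 - 8)*P - 5 = -16*P - 5 = -5 - 16*P)
E = -173/11 (E = -2 + (-5 - 96/(5 + 6)) = -2 + (-5 - 96/11) = -2 - 151/11 = -173/11 ≈ -15.727)
E + 130*(-147) = -173/11 + 130*(-147) = -173/11 - 19110 = -210383/11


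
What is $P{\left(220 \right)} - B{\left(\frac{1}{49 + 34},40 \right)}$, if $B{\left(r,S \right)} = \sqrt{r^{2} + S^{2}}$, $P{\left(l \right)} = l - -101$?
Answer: $321 - \frac{\sqrt{11022401}}{83} \approx 281.0$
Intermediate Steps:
$P{\left(l \right)} = 101 + l$ ($P{\left(l \right)} = l + 101 = 101 + l$)
$B{\left(r,S \right)} = \sqrt{S^{2} + r^{2}}$
$P{\left(220 \right)} - B{\left(\frac{1}{49 + 34},40 \right)} = \left(101 + 220\right) - \sqrt{40^{2} + \left(\frac{1}{49 + 34}\right)^{2}} = 321 - \sqrt{1600 + \left(\frac{1}{83}\right)^{2}} = 321 - \sqrt{1600 + \frac{1}{6889}} = 321 - \sqrt{\frac{11022401}{6889}} = 321 - \frac{\sqrt{11022401}}{83}$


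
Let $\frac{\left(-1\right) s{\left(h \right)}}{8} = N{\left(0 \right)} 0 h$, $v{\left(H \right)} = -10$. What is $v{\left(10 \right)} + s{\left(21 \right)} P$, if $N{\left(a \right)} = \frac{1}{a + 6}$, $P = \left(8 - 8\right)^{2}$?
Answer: $-10$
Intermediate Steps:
$P = 0$ ($P = 0^{2} = 0$)
$N{\left(a \right)} = \frac{1}{6 + a}$
$s{\left(h \right)} = 0$ ($s{\left(h \right)} = - 8 \frac{1}{6 + 0} \cdot 0 h = - 8 \cdot \frac{1}{6} \cdot 0 h = - 8 \cdot 0 h = \left(-8\right) 0 = 0$)
$v{\left(10 \right)} + s{\left(21 \right)} P = -10 + 0 \cdot 0 = -10 + 0 = -10$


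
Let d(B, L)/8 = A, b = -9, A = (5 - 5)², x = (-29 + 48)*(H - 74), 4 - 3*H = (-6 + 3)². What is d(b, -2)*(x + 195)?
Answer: 0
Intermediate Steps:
H = -5/3 (H = 4/3 - (-6 + 3)²/3 = 4/3 - ⅓*(-3)² = 4/3 - ⅓*9 = 4/3 - 3 = -5/3 ≈ -1.6667)
x = -4313/3 (x = (-29 + 48)*(-5/3 - 74) = 19*(-227/3) = -4313/3 ≈ -1437.7)
A = 0 (A = 0² = 0)
d(B, L) = 0 (d(B, L) = 8*0 = 0)
d(b, -2)*(x + 195) = 0*(-4313/3 + 195) = 0*(-3728/3) = 0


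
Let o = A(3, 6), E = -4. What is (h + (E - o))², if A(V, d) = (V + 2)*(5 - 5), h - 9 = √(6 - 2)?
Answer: 49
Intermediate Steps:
h = 11 (h = 9 + √(6 - 2) = 9 + √4 = 9 + 2 = 11)
A(V, d) = 0 (A(V, d) = (2 + V)*0 = 0)
o = 0
(h + (E - o))² = (11 + (-4 - 1*0))² = (11 + (-4 + 0))² = (11 - 4)² = 7² = 49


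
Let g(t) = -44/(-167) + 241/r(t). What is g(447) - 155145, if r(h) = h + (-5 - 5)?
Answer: -11322267480/72979 ≈ -1.5514e+5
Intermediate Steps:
r(h) = -10 + h (r(h) = h - 10 = -10 + h)
g(t) = 44/167 + 241/(-10 + t) (g(t) = -44/(-167) + 241/(-10 + t) = -44*(-1/167) + 241/(-10 + t) = 44/167 + 241/(-10 + t))
g(447) - 155145 = (39807 + 44*447)/(167*(-10 + 447)) - 155145 = (1/167)*(39807 + 19668)/437 - 155145 = (1/167)*(1/437)*59475 - 155145 = 59475/72979 - 155145 = -11322267480/72979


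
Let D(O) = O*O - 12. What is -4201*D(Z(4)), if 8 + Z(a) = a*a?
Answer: -218452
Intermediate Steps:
Z(a) = -8 + a² (Z(a) = -8 + a*a = -8 + a²)
D(O) = -12 + O² (D(O) = O² - 12 = -12 + O²)
-4201*D(Z(4)) = -4201*(-12 + (-8 + 4²)²) = -4201*(-12 + (-8 + 16)²) = -4201*(-12 + 8²) = -4201*(-12 + 64) = -4201*52 = -218452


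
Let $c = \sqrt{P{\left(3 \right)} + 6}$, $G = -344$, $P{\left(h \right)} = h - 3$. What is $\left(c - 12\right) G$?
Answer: $4128 - 344 \sqrt{6} \approx 3285.4$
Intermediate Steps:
$P{\left(h \right)} = -3 + h$ ($P{\left(h \right)} = h - 3 = -3 + h$)
$c = \sqrt{6}$ ($c = \sqrt{\left(-3 + 3\right) + 6} = \sqrt{0 + 6} = \sqrt{6} \approx 2.4495$)
$\left(c - 12\right) G = \left(\sqrt{6} - 12\right) \left(-344\right) = \left(-12 + \sqrt{6}\right) \left(-344\right) = 4128 - 344 \sqrt{6}$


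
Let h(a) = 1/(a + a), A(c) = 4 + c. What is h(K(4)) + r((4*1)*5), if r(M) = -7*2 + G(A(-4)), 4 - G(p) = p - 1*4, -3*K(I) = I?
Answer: -51/8 ≈ -6.3750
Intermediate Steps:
K(I) = -I/3
G(p) = 8 - p (G(p) = 4 - (p - 1*4) = 4 - (p - 4) = 4 - (-4 + p) = 4 + (4 - p) = 8 - p)
h(a) = 1/(2*a)
r(M) = -6 (r(M) = -7*2 + (8 - (4 - 4)) = -14 + (8 - 1*0) = -14 + (8 + 0) = -14 + 8 = -6)
h(K(4)) + r((4*1)*5) = 1/(2*((-⅓*4))) - 6 = 1/(2*(-4/3)) - 6 = (½)*(-¾) - 6 = -3/8 - 6 = -51/8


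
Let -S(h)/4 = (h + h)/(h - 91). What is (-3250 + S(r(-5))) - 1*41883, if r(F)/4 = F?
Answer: -5009923/111 ≈ -45134.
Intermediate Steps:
r(F) = 4*F
S(h) = -8*h/(-91 + h) (S(h) = -4*(h + h)/(h - 91) = -4*2*h/(-91 + h) = -8*h/(-91 + h))
(-3250 + S(r(-5))) - 1*41883 = (-3250 - 8*4*(-5)/(-91 + 4*(-5))) - 1*41883 = (-3250 - 8*(-20)/(-91 - 20)) - 41883 = (-3250 - 8*(-20)/(-111)) - 41883 = (-3250 - 8*(-20)*(-1/111)) - 41883 = (-3250 - 160/111) - 41883 = -360910/111 - 41883 = -5009923/111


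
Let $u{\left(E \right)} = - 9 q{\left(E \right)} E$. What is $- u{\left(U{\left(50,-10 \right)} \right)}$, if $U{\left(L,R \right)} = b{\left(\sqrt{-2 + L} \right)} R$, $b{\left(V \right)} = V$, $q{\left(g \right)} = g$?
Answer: $43200$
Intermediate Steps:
$U{\left(L,R \right)} = R \sqrt{-2 + L}$ ($U{\left(L,R \right)} = \sqrt{-2 + L} R = R \sqrt{-2 + L}$)
$u{\left(E \right)} = - 9 E^{2}$ ($u{\left(E \right)} = - 9 E E = - 9 E^{2}$)
$- u{\left(U{\left(50,-10 \right)} \right)} = - \left(-9\right) \left(- 10 \sqrt{-2 + 50}\right)^{2} = - \left(-9\right) \left(- 10 \sqrt{48}\right)^{2} = - \left(-9\right) \left(- 10 \cdot 4 \sqrt{3}\right)^{2} = - \left(-9\right) \left(- 40 \sqrt{3}\right)^{2} = - \left(-9\right) 4800 = \left(-1\right) \left(-43200\right) = 43200$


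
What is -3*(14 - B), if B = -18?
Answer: -96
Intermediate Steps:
-3*(14 - B) = -3*(14 - 1*(-18)) = -3*(14 + 18) = -3*32 = -96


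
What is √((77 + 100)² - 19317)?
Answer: 2*√3003 ≈ 109.60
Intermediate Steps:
√((77 + 100)² - 19317) = √(177² - 19317) = √(31329 - 19317) = √12012 = 2*√3003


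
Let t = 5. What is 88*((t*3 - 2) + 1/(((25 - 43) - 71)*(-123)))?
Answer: 12523456/10947 ≈ 1144.0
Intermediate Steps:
88*((t*3 - 2) + 1/(((25 - 43) - 71)*(-123))) = 88*((5*3 - 2) + 1/(((25 - 43) - 71)*(-123))) = 88*((15 - 2) - 1/123/(-18 - 71)) = 88*(13 - 1/123/(-89)) = 88*(13 - 1/89*(-1/123)) = 88*(13 + 1/10947) = 88*(142312/10947) = 12523456/10947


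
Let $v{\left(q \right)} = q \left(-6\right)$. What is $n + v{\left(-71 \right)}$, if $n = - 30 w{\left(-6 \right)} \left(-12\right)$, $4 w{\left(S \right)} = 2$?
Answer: $606$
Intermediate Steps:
$w{\left(S \right)} = \frac{1}{2}$ ($w{\left(S \right)} = \frac{1}{4} \cdot 2 = \frac{1}{2}$)
$v{\left(q \right)} = - 6 q$
$n = 180$ ($n = \left(-30\right) \frac{1}{2} \left(-12\right) = \left(-15\right) \left(-12\right) = 180$)
$n + v{\left(-71 \right)} = 180 - -426 = 180 + 426 = 606$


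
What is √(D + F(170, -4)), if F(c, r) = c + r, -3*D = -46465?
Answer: √140889/3 ≈ 125.12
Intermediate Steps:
D = 46465/3 (D = -⅓*(-46465) = 46465/3 ≈ 15488.)
√(D + F(170, -4)) = √(46465/3 + (170 - 4)) = √(46465/3 + 166) = √(46963/3) = √140889/3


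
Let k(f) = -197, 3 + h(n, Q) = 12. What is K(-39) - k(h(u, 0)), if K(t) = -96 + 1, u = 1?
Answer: 102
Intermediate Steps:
h(n, Q) = 9 (h(n, Q) = -3 + 12 = 9)
K(t) = -95
K(-39) - k(h(u, 0)) = -95 - 1*(-197) = -95 + 197 = 102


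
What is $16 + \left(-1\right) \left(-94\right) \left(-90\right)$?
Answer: $-8444$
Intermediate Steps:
$16 + \left(-1\right) \left(-94\right) \left(-90\right) = 16 + 94 \left(-90\right) = 16 - 8460 = -8444$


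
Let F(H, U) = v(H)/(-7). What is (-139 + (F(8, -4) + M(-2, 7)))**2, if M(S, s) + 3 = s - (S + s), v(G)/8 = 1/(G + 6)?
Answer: 47114496/2401 ≈ 19623.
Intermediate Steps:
v(G) = 8/(6 + G) (v(G) = 8/(G + 6) = 8/(6 + G))
F(H, U) = -8/(7*(6 + H)) (F(H, U) = (8/(6 + H))/(-7) = (8/(6 + H))*(-1/7) = -8/(7*(6 + H)))
M(S, s) = -3 - S (M(S, s) = -3 + (s - (S + s)) = -3 + (s + (-S - s)) = -3 - S)
(-139 + (F(8, -4) + M(-2, 7)))**2 = (-139 + (-8/(42 + 7*8) + (-3 - 1*(-2))))**2 = (-139 + (-8/(42 + 56) + (-3 + 2)))**2 = (-139 + (-8/98 - 1))**2 = (-139 + (-8*1/98 - 1))**2 = (-139 + (-4/49 - 1))**2 = (-139 - 53/49)**2 = (-6864/49)**2 = 47114496/2401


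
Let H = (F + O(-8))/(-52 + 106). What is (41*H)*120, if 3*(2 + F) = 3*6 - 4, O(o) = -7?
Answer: -10660/27 ≈ -394.81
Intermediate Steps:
F = 8/3 (F = -2 + (3*6 - 4)/3 = -2 + (18 - 4)/3 = -2 + (⅓)*14 = -2 + 14/3 = 8/3 ≈ 2.6667)
H = -13/162 (H = (8/3 - 7)/(-52 + 106) = -13/3/54 = -13/3*1/54 = -13/162 ≈ -0.080247)
(41*H)*120 = (41*(-13/162))*120 = -533/162*120 = -10660/27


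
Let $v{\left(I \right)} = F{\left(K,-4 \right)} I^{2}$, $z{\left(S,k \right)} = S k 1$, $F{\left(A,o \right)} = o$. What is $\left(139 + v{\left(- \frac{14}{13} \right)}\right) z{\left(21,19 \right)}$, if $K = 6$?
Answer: $\frac{9060093}{169} \approx 53610.0$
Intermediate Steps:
$z{\left(S,k \right)} = S k$
$v{\left(I \right)} = - 4 I^{2}$
$\left(139 + v{\left(- \frac{14}{13} \right)}\right) z{\left(21,19 \right)} = \left(139 - 4 \left(- \frac{14}{13}\right)^{2}\right) 21 \cdot 19 = \left(139 - 4 \left(\left(-14\right) \frac{1}{13}\right)^{2}\right) 399 = \left(139 - 4 \left(- \frac{14}{13}\right)^{2}\right) 399 = \left(139 - \frac{784}{169}\right) 399 = \frac{22707}{169} \cdot 399 = \frac{9060093}{169}$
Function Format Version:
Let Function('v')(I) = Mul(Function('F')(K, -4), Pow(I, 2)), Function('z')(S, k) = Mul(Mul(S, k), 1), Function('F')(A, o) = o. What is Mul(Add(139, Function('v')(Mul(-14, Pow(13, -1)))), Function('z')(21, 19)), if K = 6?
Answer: Rational(9060093, 169) ≈ 53610.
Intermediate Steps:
Function('z')(S, k) = Mul(S, k)
Function('v')(I) = Mul(-4, Pow(I, 2))
Mul(Add(139, Function('v')(Mul(-14, Pow(13, -1)))), Function('z')(21, 19)) = Mul(Add(139, Mul(-4, Pow(Mul(-14, Pow(13, -1)), 2))), Mul(21, 19)) = Mul(Add(139, Mul(-4, Pow(Mul(-14, Rational(1, 13)), 2))), 399) = Mul(Add(139, Mul(-4, Pow(Rational(-14, 13), 2))), 399) = Mul(Add(139, Mul(-4, Rational(196, 169))), 399) = Mul(Add(139, Rational(-784, 169)), 399) = Mul(Rational(22707, 169), 399) = Rational(9060093, 169)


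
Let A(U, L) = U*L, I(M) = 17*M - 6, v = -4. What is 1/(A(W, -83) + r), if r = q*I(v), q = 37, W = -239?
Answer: 1/17099 ≈ 5.8483e-5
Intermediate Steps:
I(M) = -6 + 17*M
A(U, L) = L*U
r = -2738 (r = 37*(-6 + 17*(-4)) = 37*(-6 - 68) = 37*(-74) = -2738)
1/(A(W, -83) + r) = 1/(-83*(-239) - 2738) = 1/(19837 - 2738) = 1/17099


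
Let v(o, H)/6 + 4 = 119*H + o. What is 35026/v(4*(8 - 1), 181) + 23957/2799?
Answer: 532924420/60354837 ≈ 8.8298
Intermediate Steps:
v(o, H) = -24 + 6*o + 714*H (v(o, H) = -24 + 6*(119*H + o) = -24 + 6*(o + 119*H) = -24 + (6*o + 714*H) = -24 + 6*o + 714*H)
35026/v(4*(8 - 1), 181) + 23957/2799 = 35026/(-24 + 6*(4*(8 - 1)) + 714*181) + 23957/2799 = 35026/(-24 + 6*(4*7) + 129234) + 23957*(1/2799) = 35026/(-24 + 6*28 + 129234) + 23957/2799 = 35026/(-24 + 168 + 129234) + 23957/2799 = 35026/129378 + 23957/2799 = 35026*(1/129378) + 23957/2799 = 17513/64689 + 23957/2799 = 532924420/60354837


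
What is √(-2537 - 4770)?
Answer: I*√7307 ≈ 85.481*I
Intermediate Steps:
√(-2537 - 4770) = √(-7307) = I*√7307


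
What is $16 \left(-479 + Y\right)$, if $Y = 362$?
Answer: $-1872$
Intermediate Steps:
$16 \left(-479 + Y\right) = 16 \left(-479 + 362\right) = 16 \left(-117\right) = -1872$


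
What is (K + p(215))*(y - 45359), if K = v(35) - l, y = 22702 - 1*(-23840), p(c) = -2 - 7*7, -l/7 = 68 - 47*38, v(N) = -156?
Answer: -14471639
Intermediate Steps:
l = 12026 (l = -7*(68 - 47*38) = -7*(68 - 1786) = -7*(-1718) = 12026)
p(c) = -51 (p(c) = -2 - 49 = -51)
y = 46542 (y = 22702 + 23840 = 46542)
K = -12182 (K = -156 - 1*12026 = -156 - 12026 = -12182)
(K + p(215))*(y - 45359) = (-12182 - 51)*(46542 - 45359) = -12233*1183 = -14471639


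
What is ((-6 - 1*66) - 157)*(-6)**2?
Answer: -8244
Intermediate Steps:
((-6 - 1*66) - 157)*(-6)**2 = ((-6 - 66) - 157)*36 = (-72 - 157)*36 = -229*36 = -8244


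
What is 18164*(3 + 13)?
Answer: 290624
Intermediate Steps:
18164*(3 + 13) = 18164*16 = 290624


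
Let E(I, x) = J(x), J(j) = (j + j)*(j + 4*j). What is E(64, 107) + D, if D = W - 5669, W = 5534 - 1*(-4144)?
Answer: 118499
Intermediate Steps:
W = 9678 (W = 5534 + 4144 = 9678)
J(j) = 10*j² (J(j) = (2*j)*(5*j) = 10*j²)
E(I, x) = 10*x²
D = 4009 (D = 9678 - 5669 = 4009)
E(64, 107) + D = 10*107² + 4009 = 10*11449 + 4009 = 114490 + 4009 = 118499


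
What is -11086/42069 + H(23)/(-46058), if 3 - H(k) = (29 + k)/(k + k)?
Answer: -11745585691/44565122046 ≈ -0.26356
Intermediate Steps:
H(k) = 3 - (29 + k)/(2*k) (H(k) = 3 - (29 + k)/(k + k) = 3 - (29 + k)/(2*k))
-11086/42069 + H(23)/(-46058) = -11086/42069 + ((½)*(-29 + 5*23)/23)/(-46058) = -11086*1/42069 + ((½)*(1/23)*(-29 + 115))*(-1/46058) = -11086/42069 + ((½)*(1/23)*86)*(-1/46058) = -11086/42069 + (43/23)*(-1/46058) = -11086/42069 - 43/1059334 = -11745585691/44565122046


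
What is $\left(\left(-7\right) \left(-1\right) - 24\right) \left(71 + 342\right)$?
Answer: $-7021$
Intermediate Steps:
$\left(\left(-7\right) \left(-1\right) - 24\right) \left(71 + 342\right) = \left(7 - 24\right) 413 = \left(-17\right) 413 = -7021$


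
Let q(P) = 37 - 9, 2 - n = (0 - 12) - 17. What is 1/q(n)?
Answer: 1/28 ≈ 0.035714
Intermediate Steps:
n = 31 (n = 2 - ((0 - 12) - 17) = 2 - (-12 - 17) = 2 - 1*(-29) = 2 + 29 = 31)
q(P) = 28
1/q(n) = 1/28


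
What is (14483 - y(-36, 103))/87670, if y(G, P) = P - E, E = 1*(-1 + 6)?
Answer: 2877/17534 ≈ 0.16408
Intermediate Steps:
E = 5 (E = 1*5 = 5)
y(G, P) = -5 + P (y(G, P) = P - 1*5 = P - 5 = -5 + P)
(14483 - y(-36, 103))/87670 = (14483 - (-5 + 103))/87670 = (14483 - 1*98)*(1/87670) = (14483 - 98)*(1/87670) = 14385*(1/87670) = 2877/17534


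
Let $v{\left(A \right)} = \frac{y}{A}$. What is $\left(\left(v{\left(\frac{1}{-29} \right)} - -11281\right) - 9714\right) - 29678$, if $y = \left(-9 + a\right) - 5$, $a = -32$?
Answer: $-26777$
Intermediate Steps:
$y = -46$ ($y = \left(-9 - 32\right) - 5 = -41 - 5 = -46$)
$v{\left(A \right)} = - \frac{46}{A}$
$\left(\left(v{\left(\frac{1}{-29} \right)} - -11281\right) - 9714\right) - 29678 = \left(\left(- \frac{46}{\frac{1}{-29}} - -11281\right) - 9714\right) - 29678 = \left(\left(- \frac{46}{- \frac{1}{29}} + 11281\right) - 9714\right) - 29678 = \left(\left(\left(-46\right) \left(-29\right) + 11281\right) - 9714\right) - 29678 = \left(\left(1334 + 11281\right) - 9714\right) - 29678 = \left(12615 - 9714\right) - 29678 = 2901 - 29678 = -26777$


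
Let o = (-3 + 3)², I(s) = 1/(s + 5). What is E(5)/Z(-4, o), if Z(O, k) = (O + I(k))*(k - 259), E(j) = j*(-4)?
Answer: -100/4921 ≈ -0.020321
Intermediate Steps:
E(j) = -4*j
I(s) = 1/(5 + s)
o = 0 (o = 0² = 0)
Z(O, k) = (-259 + k)*(O + 1/(5 + k)) (Z(O, k) = (O + 1/(5 + k))*(k - 259) = (O + 1/(5 + k))*(-259 + k) = (-259 + k)*(O + 1/(5 + k)))
E(5)/Z(-4, o) = (-4*5)/(((-259 + 0 - 4*(-259 + 0)*(5 + 0))/(5 + 0))) = -20*5/(-259 + 0 - 4*(-259)*5) = -20*5/(-259 + 0 + 5180) = -20/((⅕)*4921) = -20/4921/5 = -20*5/4921 = -100/4921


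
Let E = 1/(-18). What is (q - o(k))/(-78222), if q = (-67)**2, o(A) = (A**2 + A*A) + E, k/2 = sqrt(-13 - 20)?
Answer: -85555/1407996 ≈ -0.060764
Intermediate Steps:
E = -1/18 ≈ -0.055556
k = 2*I*sqrt(33) (k = 2*sqrt(-13 - 20) = 2*sqrt(-33) = 2*(I*sqrt(33)) = 2*I*sqrt(33) ≈ 11.489*I)
o(A) = -1/18 + 2*A**2 (o(A) = (A**2 + A*A) - 1/18 = (A**2 + A**2) - 1/18 = 2*A**2 - 1/18 = -1/18 + 2*A**2)
q = 4489
(q - o(k))/(-78222) = (4489 - (-1/18 + 2*(2*I*sqrt(33))**2))/(-78222) = (4489 - (-1/18 + 2*(-132)))*(-1/78222) = (4489 - (-1/18 - 264))*(-1/78222) = (4489 - 1*(-4753/18))*(-1/78222) = (4489 + 4753/18)*(-1/78222) = (85555/18)*(-1/78222) = -85555/1407996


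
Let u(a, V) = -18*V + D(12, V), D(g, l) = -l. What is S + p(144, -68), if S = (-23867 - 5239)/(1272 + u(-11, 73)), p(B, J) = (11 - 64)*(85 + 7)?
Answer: -531634/115 ≈ -4622.9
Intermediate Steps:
p(B, J) = -4876 (p(B, J) = -53*92 = -4876)
u(a, V) = -19*V (u(a, V) = -18*V - V = -19*V)
S = 29106/115 (S = (-23867 - 5239)/(1272 - 19*73) = -29106/(1272 - 1387) = -29106/(-115) = -29106*(-1/115) = 29106/115 ≈ 253.10)
S + p(144, -68) = 29106/115 - 4876 = -531634/115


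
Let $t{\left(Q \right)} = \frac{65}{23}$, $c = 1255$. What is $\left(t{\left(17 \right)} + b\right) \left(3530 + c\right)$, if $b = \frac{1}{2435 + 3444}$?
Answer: $\frac{1828626030}{135217} \approx 13524.0$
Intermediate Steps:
$b = \frac{1}{5879} \approx 0.0001701$
$t{\left(Q \right)} = \frac{65}{23}$ ($t{\left(Q \right)} = 65 \cdot \frac{1}{23} = \frac{65}{23}$)
$\left(t{\left(17 \right)} + b\right) \left(3530 + c\right) = \left(\frac{65}{23} + \frac{1}{5879}\right) \left(3530 + 1255\right) = \frac{382158}{135217} \cdot 4785 = \frac{1828626030}{135217}$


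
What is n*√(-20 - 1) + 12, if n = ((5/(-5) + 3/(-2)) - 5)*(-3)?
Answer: 12 + 45*I*√21/2 ≈ 12.0 + 103.11*I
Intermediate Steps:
n = 45/2 (n = ((5*(-⅕) + 3*(-½)) - 5)*(-3) = ((-1 - 3/2) - 5)*(-3) = (-5/2 - 5)*(-3) = -15/2*(-3) = 45/2 ≈ 22.500)
n*√(-20 - 1) + 12 = 45*√(-20 - 1)/2 + 12 = 45*√(-21)/2 + 12 = 45*(I*√21)/2 + 12 = 45*I*√21/2 + 12 = 12 + 45*I*√21/2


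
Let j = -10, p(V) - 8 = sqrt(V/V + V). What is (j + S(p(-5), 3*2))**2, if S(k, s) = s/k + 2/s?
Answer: 208768/2601 + 914*I/289 ≈ 80.265 + 3.1626*I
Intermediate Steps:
p(V) = 8 + sqrt(1 + V) (p(V) = 8 + sqrt(V/V + V) = 8 + sqrt(1 + V))
S(k, s) = 2/s + s/k
(j + S(p(-5), 3*2))**2 = (-10 + (2/((3*2)) + (3*2)/(8 + sqrt(1 - 5))))**2 = (-10 + (2/6 + 6/(8 + sqrt(-4))))**2 = (-10 + (2*(1/6) + 6/(8 + 2*I)))**2 = (-10 + (1/3 + 6*((8 - 2*I)/68)))**2 = (-10 + (1/3 + 3*(8 - 2*I)/34))**2 = (-29/3 + 3*(8 - 2*I)/34)**2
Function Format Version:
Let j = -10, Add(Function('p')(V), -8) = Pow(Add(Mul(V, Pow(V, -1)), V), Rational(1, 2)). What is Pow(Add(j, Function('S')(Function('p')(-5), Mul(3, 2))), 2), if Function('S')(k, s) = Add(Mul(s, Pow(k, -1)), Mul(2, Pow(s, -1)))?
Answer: Add(Rational(208768, 2601), Mul(Rational(914, 289), I)) ≈ Add(80.265, Mul(3.1626, I))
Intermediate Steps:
Function('p')(V) = Add(8, Pow(Add(1, V), Rational(1, 2))) (Function('p')(V) = Add(8, Pow(Add(Mul(V, Pow(V, -1)), V), Rational(1, 2))) = Add(8, Pow(Add(1, V), Rational(1, 2))))
Function('S')(k, s) = Add(Mul(2, Pow(s, -1)), Mul(s, Pow(k, -1)))
Pow(Add(j, Function('S')(Function('p')(-5), Mul(3, 2))), 2) = Pow(Add(-10, Add(Mul(2, Pow(Mul(3, 2), -1)), Mul(Mul(3, 2), Pow(Add(8, Pow(Add(1, -5), Rational(1, 2))), -1)))), 2) = Pow(Add(-10, Add(Mul(2, Pow(6, -1)), Mul(6, Pow(Add(8, Pow(-4, Rational(1, 2))), -1)))), 2) = Pow(Add(-10, Add(Mul(2, Rational(1, 6)), Mul(6, Pow(Add(8, Mul(2, I)), -1)))), 2) = Pow(Add(-10, Add(Rational(1, 3), Mul(6, Mul(Rational(1, 68), Add(8, Mul(-2, I)))))), 2) = Pow(Add(-10, Add(Rational(1, 3), Mul(Rational(3, 34), Add(8, Mul(-2, I))))), 2) = Pow(Add(Rational(-29, 3), Mul(Rational(3, 34), Add(8, Mul(-2, I)))), 2)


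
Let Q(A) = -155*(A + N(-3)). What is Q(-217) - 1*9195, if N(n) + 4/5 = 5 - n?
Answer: 23324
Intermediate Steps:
N(n) = 21/5 - n (N(n) = -⅘ + (5 - n) = 21/5 - n)
Q(A) = -1116 - 155*A (Q(A) = -155*(A + (21/5 - 1*(-3))) = -155*(A + (21/5 + 3)) = -155*(A + 36/5) = -155*(36/5 + A) = -1116 - 155*A)
Q(-217) - 1*9195 = (-1116 - 155*(-217)) - 1*9195 = (-1116 + 33635) - 9195 = 32519 - 9195 = 23324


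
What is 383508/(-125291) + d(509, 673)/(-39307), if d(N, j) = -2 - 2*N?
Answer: -14946752136/4924813337 ≈ -3.0350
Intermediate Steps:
383508/(-125291) + d(509, 673)/(-39307) = 383508/(-125291) + (-2 - 2*509)/(-39307) = 383508*(-1/125291) + (-2 - 1018)*(-1/39307) = -383508/125291 - 1020*(-1/39307) = -383508/125291 + 1020/39307 = -14946752136/4924813337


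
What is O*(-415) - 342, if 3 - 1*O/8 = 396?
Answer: 1304418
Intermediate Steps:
O = -3144 (O = 24 - 8*396 = 24 - 3168 = -3144)
O*(-415) - 342 = -3144*(-415) - 342 = 1304760 - 342 = 1304418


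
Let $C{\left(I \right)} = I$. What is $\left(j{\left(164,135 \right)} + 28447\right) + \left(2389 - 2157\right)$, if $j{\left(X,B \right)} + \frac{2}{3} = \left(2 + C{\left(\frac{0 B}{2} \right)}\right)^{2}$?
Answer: $\frac{86047}{3} \approx 28682.0$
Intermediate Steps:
$j{\left(X,B \right)} = \frac{10}{3}$ ($j{\left(X,B \right)} = - \frac{2}{3} + \left(2 + \frac{0 B}{2}\right)^{2} = - \frac{2}{3} + \left(2 + 0 \cdot \frac{1}{2}\right)^{2} = - \frac{2}{3} + \left(2 + 0\right)^{2} = - \frac{2}{3} + 2^{2} = - \frac{2}{3} + 4 = \frac{10}{3}$)
$\left(j{\left(164,135 \right)} + 28447\right) + \left(2389 - 2157\right) = \left(\frac{10}{3} + 28447\right) + \left(2389 - 2157\right) = \frac{85351}{3} + 232 = \frac{86047}{3}$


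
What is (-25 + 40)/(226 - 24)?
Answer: 15/202 ≈ 0.074257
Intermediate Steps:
(-25 + 40)/(226 - 24) = 15/202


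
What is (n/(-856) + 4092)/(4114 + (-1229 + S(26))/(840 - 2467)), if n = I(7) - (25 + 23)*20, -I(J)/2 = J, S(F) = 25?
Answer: 2850281101/2865323896 ≈ 0.99475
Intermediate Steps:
I(J) = -2*J
n = -974 (n = -2*7 - (25 + 23)*20 = -14 - 48*20 = -14 - 1*960 = -14 - 960 = -974)
(n/(-856) + 4092)/(4114 + (-1229 + S(26))/(840 - 2467)) = (-974/(-856) + 4092)/(4114 + (-1229 + 25)/(840 - 2467)) = (-974*(-1/856) + 4092)/(4114 - 1204/(-1627)) = (487/428 + 4092)/(4114 - 1204*(-1/1627)) = 1751863/(428*(4114 + 1204/1627)) = 1751863/(428*(6694682/1627)) = (1751863/428)*(1627/6694682) = 2850281101/2865323896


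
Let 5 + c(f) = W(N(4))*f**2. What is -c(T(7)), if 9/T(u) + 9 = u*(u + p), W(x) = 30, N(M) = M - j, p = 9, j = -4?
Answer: 50615/10609 ≈ 4.7710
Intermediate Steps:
N(M) = 4 + M (N(M) = M - 1*(-4) = M + 4 = 4 + M)
T(u) = 9/(-9 + u*(9 + u)) (T(u) = 9/(-9 + u*(u + 9)) = 9/(-9 + u*(9 + u)))
c(f) = -5 + 30*f**2
-c(T(7)) = -(-5 + 30*(9/(-9 + 7**2 + 9*7))**2) = -(-5 + 30*(9/(-9 + 49 + 63))**2) = -(-5 + 30*(9/103)**2) = -(-5 + 30*(81/10609)) = -(-5 + 2430/10609) = -1*(-50615/10609) = 50615/10609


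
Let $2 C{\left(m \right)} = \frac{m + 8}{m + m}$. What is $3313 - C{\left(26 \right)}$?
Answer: $\frac{172259}{52} \approx 3312.7$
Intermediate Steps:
$C{\left(m \right)} = \frac{8 + m}{4 m}$ ($C{\left(m \right)} = \frac{\left(m + 8\right) \frac{1}{m + m}}{2} = \frac{\left(8 + m\right) \frac{1}{2 m}}{2} = \frac{\frac{1}{2} \frac{1}{m} \left(8 + m\right)}{2} = \frac{8 + m}{4 m}$)
$3313 - C{\left(26 \right)} = 3313 - \frac{8 + 26}{4 \cdot 26} = 3313 - \frac{1}{4} \cdot \frac{1}{26} \cdot 34 = 3313 - \frac{17}{52} = \frac{172259}{52}$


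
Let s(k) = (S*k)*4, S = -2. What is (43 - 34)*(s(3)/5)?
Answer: -216/5 ≈ -43.200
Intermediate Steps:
s(k) = -8*k (s(k) = -2*k*4 = -8*k)
(43 - 34)*(s(3)/5) = (43 - 34)*(-8*3/5) = 9*(-24*⅕) = 9*(-24/5) = -216/5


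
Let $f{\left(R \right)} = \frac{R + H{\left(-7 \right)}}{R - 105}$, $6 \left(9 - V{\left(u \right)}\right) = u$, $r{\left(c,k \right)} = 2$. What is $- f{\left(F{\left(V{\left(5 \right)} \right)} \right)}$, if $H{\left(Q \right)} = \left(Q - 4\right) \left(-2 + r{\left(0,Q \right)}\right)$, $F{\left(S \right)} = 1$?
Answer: $\frac{1}{104} \approx 0.0096154$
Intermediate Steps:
$V{\left(u \right)} = 9 - \frac{u}{6}$
$H{\left(Q \right)} = 0$ ($H{\left(Q \right)} = \left(Q - 4\right) \left(-2 + 2\right) = \left(-4 + Q\right) 0 = 0$)
$f{\left(R \right)} = \frac{R}{-105 + R}$ ($f{\left(R \right)} = \frac{R + 0}{R - 105} = \frac{R}{-105 + R}$)
$- f{\left(F{\left(V{\left(5 \right)} \right)} \right)} = - \frac{1}{-105 + 1} = - \frac{1}{-104} = - \frac{1 \left(-1\right)}{104} = \left(-1\right) \left(- \frac{1}{104}\right) = \frac{1}{104}$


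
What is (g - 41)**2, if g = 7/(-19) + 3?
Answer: 531441/361 ≈ 1472.1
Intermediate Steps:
g = 50/19 (g = 7*(-1/19) + 3 = -7/19 + 3 = 50/19 ≈ 2.6316)
(g - 41)**2 = (50/19 - 41)**2 = (-729/19)**2 = 531441/361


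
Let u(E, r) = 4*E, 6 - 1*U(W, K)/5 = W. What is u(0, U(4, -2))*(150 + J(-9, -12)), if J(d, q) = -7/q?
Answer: 0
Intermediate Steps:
U(W, K) = 30 - 5*W
u(0, U(4, -2))*(150 + J(-9, -12)) = (4*0)*(150 - 7/(-12)) = 0*(150 - 7*(-1/12)) = 0*(150 + 7/12) = 0*(1807/12) = 0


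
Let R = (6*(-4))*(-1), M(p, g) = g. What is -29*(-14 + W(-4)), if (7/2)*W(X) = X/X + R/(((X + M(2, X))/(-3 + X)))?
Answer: 1566/7 ≈ 223.71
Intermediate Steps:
R = 24 (R = -24*(-1) = 24)
W(X) = 2/7 + 24*(-3 + X)/(7*X) (W(X) = 2*(X/X + 24/(((X + X)/(-3 + X))))/7 = 2*(1 + 24/(((2*X)/(-3 + X))))/7 = 2*(1 + 24/((2*X/(-3 + X))))/7 = 2*(1 + 24*((-3 + X)/(2*X)))/7 = 2*(1 + 12*(-3 + X)/X)/7 = 2/7 + 24*(-3 + X)/(7*X))
-29*(-14 + W(-4)) = -29*(-14 + (2/7)*(-36 + 13*(-4))/(-4)) = -29*(-14 + (2/7)*(-1/4)*(-36 - 52)) = -29*(-14 + (2/7)*(-1/4)*(-88)) = -29*(-14 + 44/7) = -29*(-54/7) = 1566/7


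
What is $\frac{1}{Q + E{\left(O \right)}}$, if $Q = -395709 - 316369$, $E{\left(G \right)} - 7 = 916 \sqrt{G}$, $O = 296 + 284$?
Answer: $- \frac{712071}{506558456561} - \frac{1832 \sqrt{145}}{506558456561} \approx -1.4493 \cdot 10^{-6}$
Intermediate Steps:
$O = 580$
$E{\left(G \right)} = 7 + 916 \sqrt{G}$
$Q = -712078$
$\frac{1}{Q + E{\left(O \right)}} = \frac{1}{-712078 + \left(7 + 916 \sqrt{580}\right)} = \frac{1}{-712078 + \left(7 + 916 \cdot 2 \sqrt{145}\right)} = \frac{1}{-712078 + \left(7 + 1832 \sqrt{145}\right)} = \frac{1}{-712071 + 1832 \sqrt{145}}$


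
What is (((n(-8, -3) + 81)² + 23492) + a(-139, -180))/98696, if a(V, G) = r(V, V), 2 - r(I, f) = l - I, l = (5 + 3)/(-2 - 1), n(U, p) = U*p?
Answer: 25787/74022 ≈ 0.34837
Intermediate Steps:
l = -8/3 (l = 8/(-3) = 8*(-⅓) = -8/3 ≈ -2.6667)
r(I, f) = 14/3 + I (r(I, f) = 2 - (-8/3 - I) = 2 + (8/3 + I) = 14/3 + I)
a(V, G) = 14/3 + V
(((n(-8, -3) + 81)² + 23492) + a(-139, -180))/98696 = (((-8*(-3) + 81)² + 23492) + (14/3 - 139))/98696 = (((24 + 81)² + 23492) - 403/3)*(1/98696) = ((105² + 23492) - 403/3)*(1/98696) = ((11025 + 23492) - 403/3)*(1/98696) = (34517 - 403/3)*(1/98696) = (103148/3)*(1/98696) = 25787/74022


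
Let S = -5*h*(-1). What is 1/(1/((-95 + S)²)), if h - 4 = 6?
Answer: 2025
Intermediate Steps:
h = 10 (h = 4 + 6 = 10)
S = 50 (S = -5*10*(-1) = -50*(-1) = 50)
1/(1/((-95 + S)²)) = 1/(1/((-95 + 50)²)) = 1/(1/((-45)²)) = 1/(1/2025) = 2025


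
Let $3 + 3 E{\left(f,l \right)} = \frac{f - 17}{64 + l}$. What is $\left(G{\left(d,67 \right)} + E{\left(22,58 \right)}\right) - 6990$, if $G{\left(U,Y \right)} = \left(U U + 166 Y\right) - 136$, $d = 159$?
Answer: $\frac{10715021}{366} \approx 29276.0$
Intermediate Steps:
$E{\left(f,l \right)} = -1 + \frac{-17 + f}{3 \left(64 + l\right)}$ ($E{\left(f,l \right)} = -1 + \frac{\left(f - 17\right) \frac{1}{64 + l}}{3} = -1 + \frac{\left(-17 + f\right) \frac{1}{64 + l}}{3} = -1 + \frac{\frac{1}{64 + l} \left(-17 + f\right)}{3} = -1 + \frac{-17 + f}{3 \left(64 + l\right)}$)
$G{\left(U,Y \right)} = -136 + U^{2} + 166 Y$ ($G{\left(U,Y \right)} = \left(U^{2} + 166 Y\right) - 136 = -136 + U^{2} + 166 Y$)
$\left(G{\left(d,67 \right)} + E{\left(22,58 \right)}\right) - 6990 = \left(\left(-136 + 159^{2} + 166 \cdot 67\right) + \frac{-209 + 22 - 174}{3 \left(64 + 58\right)}\right) - 6990 = \left(\left(-136 + 25281 + 11122\right) + \frac{-209 + 22 - 174}{3 \cdot 122}\right) - 6990 = \left(36267 + \frac{1}{3} \cdot \frac{1}{122} \left(-361\right)\right) - 6990 = \left(36267 - \frac{361}{366}\right) - 6990 = \frac{13273361}{366} - 6990 = \frac{10715021}{366}$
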